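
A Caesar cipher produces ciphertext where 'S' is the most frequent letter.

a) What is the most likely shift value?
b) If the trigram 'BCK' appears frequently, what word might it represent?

Step 1: In English, 'E' is the most frequent letter (12.7%).
Step 2: The most frequent ciphertext letter is 'S' (position 18).
Step 3: Shift = (18 - 4) mod 26 = 14.
Step 4: Decrypt 'BCK' by shifting back 14:
  B -> N
  C -> O
  K -> W
Step 5: 'BCK' decrypts to 'NOW'.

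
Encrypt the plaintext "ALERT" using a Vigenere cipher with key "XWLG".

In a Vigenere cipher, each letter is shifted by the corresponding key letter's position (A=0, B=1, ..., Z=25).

Step 1: Repeat key to match plaintext length:
  Plaintext: ALERT
  Key:       XWLGX
Step 2: Encrypt each letter:
  A(0) + X(23) = (0+23) mod 26 = 23 = X
  L(11) + W(22) = (11+22) mod 26 = 7 = H
  E(4) + L(11) = (4+11) mod 26 = 15 = P
  R(17) + G(6) = (17+6) mod 26 = 23 = X
  T(19) + X(23) = (19+23) mod 26 = 16 = Q
Ciphertext: XHPXQ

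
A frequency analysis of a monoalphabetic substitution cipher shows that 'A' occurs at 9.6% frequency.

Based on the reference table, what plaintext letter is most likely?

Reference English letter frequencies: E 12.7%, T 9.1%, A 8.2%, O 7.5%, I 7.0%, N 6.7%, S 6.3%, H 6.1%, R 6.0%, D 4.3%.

Step 1: The observed frequency is 9.6%.
Step 2: Compare with English frequencies:
  E: 12.7% (difference: 3.1%)
  T: 9.1% (difference: 0.5%) <-- closest
  A: 8.2% (difference: 1.4%)
  O: 7.5% (difference: 2.1%)
  I: 7.0% (difference: 2.6%)
  N: 6.7% (difference: 2.9%)
  S: 6.3% (difference: 3.3%)
  H: 6.1% (difference: 3.5%)
  R: 6.0% (difference: 3.6%)
  D: 4.3% (difference: 5.3%)
Step 3: 'A' most likely represents 'T' (frequency 9.1%).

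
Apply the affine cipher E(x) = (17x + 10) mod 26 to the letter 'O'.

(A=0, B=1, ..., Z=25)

Step 1: Convert 'O' to number: x = 14.
Step 2: E(14) = (17 * 14 + 10) mod 26 = 248 mod 26 = 14.
Step 3: Convert 14 back to letter: O.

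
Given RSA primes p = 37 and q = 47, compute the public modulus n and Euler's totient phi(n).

Step 1: n = p * q = 37 * 47 = 1739.
Step 2: phi(n) = (p-1)(q-1) = 36 * 46 = 1656.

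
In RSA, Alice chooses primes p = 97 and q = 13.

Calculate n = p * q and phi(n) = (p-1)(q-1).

Step 1: n = p * q = 97 * 13 = 1261.
Step 2: phi(n) = (p-1)(q-1) = 96 * 12 = 1152.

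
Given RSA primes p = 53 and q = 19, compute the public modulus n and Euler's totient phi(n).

Step 1: n = p * q = 53 * 19 = 1007.
Step 2: phi(n) = (p-1)(q-1) = 52 * 18 = 936.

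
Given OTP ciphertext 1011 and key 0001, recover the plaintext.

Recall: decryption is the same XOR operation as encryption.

Step 1: XOR ciphertext with key:
  Ciphertext: 1011
  Key:        0001
  XOR:        1010
Step 2: Plaintext = 1010 = 10 in decimal.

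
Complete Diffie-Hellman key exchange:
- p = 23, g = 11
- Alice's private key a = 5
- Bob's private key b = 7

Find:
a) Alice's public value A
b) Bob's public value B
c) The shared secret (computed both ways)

Step 1: A = g^a mod p = 11^5 mod 23 = 5.
Step 2: B = g^b mod p = 11^7 mod 23 = 7.
Step 3: Alice computes s = B^a mod p = 7^5 mod 23 = 17.
Step 4: Bob computes s = A^b mod p = 5^7 mod 23 = 17.
Both sides agree: shared secret = 17.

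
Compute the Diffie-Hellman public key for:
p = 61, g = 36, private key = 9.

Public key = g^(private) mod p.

Step 1: A = g^a mod p = 36^9 mod 61.
  36^1 mod 61 = 36
  36^2 mod 61 = (36 * 36) mod 61 = 15
  36^3 mod 61 = (15 * 36) mod 61 = 52
  36^4 mod 61 = (52 * 36) mod 61 = 42
  36^5 mod 61 = (42 * 36) mod 61 = 48
  36^6 mod 61 = (48 * 36) mod 61 = 20
  36^7 mod 61 = (20 * 36) mod 61 = 49
  36^8 mod 61 = (49 * 36) mod 61 = 56
  36^9 mod 61 = (56 * 36) mod 61 = 3
Result: A = 3.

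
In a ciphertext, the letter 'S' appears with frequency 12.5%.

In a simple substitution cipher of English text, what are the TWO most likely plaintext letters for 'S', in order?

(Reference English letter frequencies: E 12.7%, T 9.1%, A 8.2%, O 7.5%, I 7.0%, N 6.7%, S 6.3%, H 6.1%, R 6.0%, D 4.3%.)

Step 1: Observed frequency of 'S' is 12.5%.
Step 2: Compute distances to each reference frequency and sort:
  E (12.7%): difference = 0.2% <-- BEST
  T (9.1%): difference = 3.4% <-- RUNNER-UP
  A (8.2%): difference = 4.3%
  O (7.5%): difference = 5.0%
  I (7.0%): difference = 5.5%
Step 3: Most likely is 'E' (12.7%, diff 0.2%); second most likely is 'T' (9.1%, diff 3.4%).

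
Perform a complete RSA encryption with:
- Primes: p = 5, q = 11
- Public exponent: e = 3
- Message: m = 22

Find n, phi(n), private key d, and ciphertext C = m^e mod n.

Step 1: n = 5 * 11 = 55.
Step 2: phi(n) = (5-1)(11-1) = 4 * 10 = 40.
Step 3: Find d = 3^(-1) mod 40 = 27.
  Verify: 3 * 27 = 81 = 1 (mod 40).
Step 4: C = 22^3 mod 55 = 33.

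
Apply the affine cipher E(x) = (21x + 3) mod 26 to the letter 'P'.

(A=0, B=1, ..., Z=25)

Step 1: Convert 'P' to number: x = 15.
Step 2: E(15) = (21 * 15 + 3) mod 26 = 318 mod 26 = 6.
Step 3: Convert 6 back to letter: G.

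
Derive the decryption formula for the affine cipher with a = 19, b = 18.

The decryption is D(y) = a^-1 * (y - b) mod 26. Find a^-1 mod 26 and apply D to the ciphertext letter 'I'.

Step 1: Find a^-1, the modular inverse of 19 mod 26.
Step 2: We need 19 * a^-1 = 1 (mod 26).
Step 3: 19 * 11 = 209 = 8 * 26 + 1, so a^-1 = 11.
Step 4: D(y) = 11(y - 18) mod 26.
Step 5: Apply to 'I' (y = 8): D(8) = 11 * (8 - 18) mod 26 = 11 * -10 mod 26 = 20 -> 'U'.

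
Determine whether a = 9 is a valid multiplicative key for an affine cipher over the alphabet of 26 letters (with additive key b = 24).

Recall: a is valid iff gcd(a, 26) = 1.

Step 1: Compute gcd(9, 26).
Step 2: gcd(9, 26) = 1.
Since gcd = 1, 9 is coprime with 26, so it is a valid key.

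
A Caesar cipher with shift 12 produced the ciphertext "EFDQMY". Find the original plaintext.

Step 1: Reverse the shift by subtracting 12 from each letter position.
  E (position 4) -> position (4-12) mod 26 = 18 -> S
  F (position 5) -> position (5-12) mod 26 = 19 -> T
  D (position 3) -> position (3-12) mod 26 = 17 -> R
  Q (position 16) -> position (16-12) mod 26 = 4 -> E
  M (position 12) -> position (12-12) mod 26 = 0 -> A
  Y (position 24) -> position (24-12) mod 26 = 12 -> M
Decrypted message: STREAM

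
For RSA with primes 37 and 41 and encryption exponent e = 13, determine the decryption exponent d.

Step 1: n = 37 * 41 = 1517.
Step 2: phi(n) = 36 * 40 = 1440.
Step 3: Find d such that 13 * d = 1 (mod 1440).
Step 4: d = 13^(-1) mod 1440 = 997.
Verification: 13 * 997 = 12961 = 9 * 1440 + 1.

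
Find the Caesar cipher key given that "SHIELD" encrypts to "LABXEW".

Step 1: Compare first letters: S (position 18) -> L (position 11).
Step 2: Shift = (11 - 18) mod 26 = 19.
The shift value is 19.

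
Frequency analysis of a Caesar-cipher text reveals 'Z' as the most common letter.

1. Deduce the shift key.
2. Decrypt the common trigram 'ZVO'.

Step 1: In English, 'E' is the most frequent letter (12.7%).
Step 2: The most frequent ciphertext letter is 'Z' (position 25).
Step 3: Shift = (25 - 4) mod 26 = 21.
Step 4: Decrypt 'ZVO' by shifting back 21:
  Z -> E
  V -> A
  O -> T
Step 5: 'ZVO' decrypts to 'EAT'.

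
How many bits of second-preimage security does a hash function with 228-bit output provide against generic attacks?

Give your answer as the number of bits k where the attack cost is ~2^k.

Step 1: The hash has a 228-bit output.
Step 2: Second-preimage resistance means: given a specific input x, it should be infeasible to find a different y with h(y) = h(x).
With a 228-bit output, a generic search for a second preimage costs about 2^228 evaluations (each trial matches the fixed target with probability 2^-228).
Step 3: Security level = 228 bits.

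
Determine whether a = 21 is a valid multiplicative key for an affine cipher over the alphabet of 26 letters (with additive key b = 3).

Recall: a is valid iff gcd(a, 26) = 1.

Step 1: Compute gcd(21, 26).
Step 2: gcd(21, 26) = 1.
Since gcd = 1, 21 is coprime with 26, so it is a valid key.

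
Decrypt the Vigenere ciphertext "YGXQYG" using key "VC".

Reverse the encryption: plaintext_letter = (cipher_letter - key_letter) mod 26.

Step 1: Extend key: VCVCVC
Step 2: Decrypt each letter (c - k) mod 26:
  Y(24) - V(21) = (24-21) mod 26 = 3 = D
  G(6) - C(2) = (6-2) mod 26 = 4 = E
  X(23) - V(21) = (23-21) mod 26 = 2 = C
  Q(16) - C(2) = (16-2) mod 26 = 14 = O
  Y(24) - V(21) = (24-21) mod 26 = 3 = D
  G(6) - C(2) = (6-2) mod 26 = 4 = E
Plaintext: DECODE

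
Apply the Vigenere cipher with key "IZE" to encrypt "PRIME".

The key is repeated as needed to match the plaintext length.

Step 1: Repeat key to match plaintext length:
  Plaintext: PRIME
  Key:       IZEIZ
Step 2: Encrypt each letter:
  P(15) + I(8) = (15+8) mod 26 = 23 = X
  R(17) + Z(25) = (17+25) mod 26 = 16 = Q
  I(8) + E(4) = (8+4) mod 26 = 12 = M
  M(12) + I(8) = (12+8) mod 26 = 20 = U
  E(4) + Z(25) = (4+25) mod 26 = 3 = D
Ciphertext: XQMUD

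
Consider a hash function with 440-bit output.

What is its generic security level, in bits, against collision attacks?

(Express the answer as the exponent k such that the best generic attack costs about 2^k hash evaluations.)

Step 1: The hash has a 440-bit output.
Step 2: Collision resistance means it should be infeasible to find any x != y with h(x) = h(y).
By the birthday bound, a generic collision search succeeds after about sqrt(2^440) = 2^(440/2) = 2^220 evaluations.
Step 3: Security level = 220 bits.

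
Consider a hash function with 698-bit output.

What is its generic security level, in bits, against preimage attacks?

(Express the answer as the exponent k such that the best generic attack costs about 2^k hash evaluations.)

Step 1: The hash has a 698-bit output.
Step 2: Preimage resistance means: given a digest h(x), it should be infeasible to find any input that hashes to it.
With a 698-bit output there are 2^698 possible digests, so a generic brute-force preimage search costs about 2^698 evaluations.
Step 3: Security level = 698 bits.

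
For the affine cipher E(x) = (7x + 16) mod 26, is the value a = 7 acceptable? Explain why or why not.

Step 1: Compute gcd(7, 26).
Step 2: gcd(7, 26) = 1.
Since gcd = 1, 7 is coprime with 26, so it is a valid key.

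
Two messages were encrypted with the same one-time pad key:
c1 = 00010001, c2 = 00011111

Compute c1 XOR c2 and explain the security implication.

Step 1: c1 XOR c2 = (m1 XOR k) XOR (m2 XOR k).
Step 2: By XOR associativity/commutativity: = m1 XOR m2 XOR k XOR k = m1 XOR m2.
Step 3: 00010001 XOR 00011111 = 00001110 = 14.
Step 4: The key cancels out! An attacker learns m1 XOR m2 = 14, revealing the relationship between plaintexts.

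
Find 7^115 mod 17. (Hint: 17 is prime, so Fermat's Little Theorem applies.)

Step 1: Since 17 is prime, by Fermat's Little Theorem: 7^16 = 1 (mod 17).
Step 2: Reduce exponent: 115 mod 16 = 3.
Step 3: So 7^115 = 7^3 (mod 17).
Step 4: 7^3 mod 17 = 3.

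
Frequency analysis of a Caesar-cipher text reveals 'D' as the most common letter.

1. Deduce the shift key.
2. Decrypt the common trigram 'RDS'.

Step 1: In English, 'E' is the most frequent letter (12.7%).
Step 2: The most frequent ciphertext letter is 'D' (position 3).
Step 3: Shift = (3 - 4) mod 26 = 25.
Step 4: Decrypt 'RDS' by shifting back 25:
  R -> S
  D -> E
  S -> T
Step 5: 'RDS' decrypts to 'SET'.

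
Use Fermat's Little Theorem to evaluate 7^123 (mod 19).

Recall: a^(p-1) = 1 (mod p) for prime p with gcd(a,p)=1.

Step 1: Since 19 is prime, by Fermat's Little Theorem: 7^18 = 1 (mod 19).
Step 2: Reduce exponent: 123 mod 18 = 15.
Step 3: So 7^123 = 7^15 (mod 19).
Step 4: 7^15 mod 19 = 1.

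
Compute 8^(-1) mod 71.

Step 1: We need x such that 8 * x = 1 (mod 71).
Step 2: Using the extended Euclidean algorithm or trial:
  8 * 9 = 72 = 1 * 71 + 1.
Step 3: Since 72 mod 71 = 1, the inverse is x = 9.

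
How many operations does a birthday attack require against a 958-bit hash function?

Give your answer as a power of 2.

Step 1: The birthday paradox gives collision probability ~50% after sqrt(2^n) = 2^(n/2) hashes.
Step 2: For 958-bit output: 2^(958/2) = 2^479.
Step 3: Approximately 2^479 hash computations needed.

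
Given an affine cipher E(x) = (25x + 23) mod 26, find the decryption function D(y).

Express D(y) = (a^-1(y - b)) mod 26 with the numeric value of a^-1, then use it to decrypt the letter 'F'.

Step 1: Find a^-1, the modular inverse of 25 mod 26.
Step 2: We need 25 * a^-1 = 1 (mod 26).
Step 3: 25 * 25 = 625 = 24 * 26 + 1, so a^-1 = 25.
Step 4: D(y) = 25(y - 23) mod 26.
Step 5: Apply to 'F' (y = 5): D(5) = 25 * (5 - 23) mod 26 = 25 * -18 mod 26 = 18 -> 'S'.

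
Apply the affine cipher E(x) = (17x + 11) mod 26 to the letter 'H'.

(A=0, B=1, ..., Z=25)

Step 1: Convert 'H' to number: x = 7.
Step 2: E(7) = (17 * 7 + 11) mod 26 = 130 mod 26 = 0.
Step 3: Convert 0 back to letter: A.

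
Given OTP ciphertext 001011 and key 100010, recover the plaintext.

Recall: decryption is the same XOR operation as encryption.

Step 1: XOR ciphertext with key:
  Ciphertext: 001011
  Key:        100010
  XOR:        101001
Step 2: Plaintext = 101001 = 41 in decimal.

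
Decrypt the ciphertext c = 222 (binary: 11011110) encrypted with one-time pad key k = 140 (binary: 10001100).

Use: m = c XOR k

Step 1: XOR ciphertext with key:
  Ciphertext: 11011110
  Key:        10001100
  XOR:        01010010
Step 2: Plaintext = 01010010 = 82 in decimal.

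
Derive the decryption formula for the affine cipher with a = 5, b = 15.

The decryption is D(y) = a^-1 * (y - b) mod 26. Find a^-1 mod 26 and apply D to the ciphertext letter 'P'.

Step 1: Find a^-1, the modular inverse of 5 mod 26.
Step 2: We need 5 * a^-1 = 1 (mod 26).
Step 3: 5 * 21 = 105 = 4 * 26 + 1, so a^-1 = 21.
Step 4: D(y) = 21(y - 15) mod 26.
Step 5: Apply to 'P' (y = 15): D(15) = 21 * (15 - 15) mod 26 = 21 * 0 mod 26 = 0 -> 'A'.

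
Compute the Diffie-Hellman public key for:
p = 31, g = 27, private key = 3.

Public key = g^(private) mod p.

Step 1: A = g^a mod p = 27^3 mod 31.
  27^1 mod 31 = 27
  27^2 mod 31 = (27 * 27) mod 31 = 16
  27^3 mod 31 = (16 * 27) mod 31 = 29
Result: A = 29.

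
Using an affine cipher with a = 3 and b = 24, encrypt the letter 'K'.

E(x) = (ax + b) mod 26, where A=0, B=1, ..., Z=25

Step 1: Convert 'K' to number: x = 10.
Step 2: E(10) = (3 * 10 + 24) mod 26 = 54 mod 26 = 2.
Step 3: Convert 2 back to letter: C.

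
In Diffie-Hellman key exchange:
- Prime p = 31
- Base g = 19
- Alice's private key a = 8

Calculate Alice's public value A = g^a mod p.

Step 1: A = g^a mod p = 19^8 mod 31.
  19^1 mod 31 = 19
  19^2 mod 31 = (19 * 19) mod 31 = 20
  19^3 mod 31 = (20 * 19) mod 31 = 8
  19^4 mod 31 = (8 * 19) mod 31 = 28
  19^5 mod 31 = (28 * 19) mod 31 = 5
  19^6 mod 31 = (5 * 19) mod 31 = 2
  19^7 mod 31 = (2 * 19) mod 31 = 7
  19^8 mod 31 = (7 * 19) mod 31 = 9
Result: A = 9.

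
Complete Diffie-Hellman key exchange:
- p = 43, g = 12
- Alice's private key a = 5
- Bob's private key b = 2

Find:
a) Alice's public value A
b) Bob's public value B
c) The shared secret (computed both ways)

Step 1: A = g^a mod p = 12^5 mod 43 = 34.
Step 2: B = g^b mod p = 12^2 mod 43 = 15.
Step 3: Alice computes s = B^a mod p = 15^5 mod 43 = 38.
Step 4: Bob computes s = A^b mod p = 34^2 mod 43 = 38.
Both sides agree: shared secret = 38.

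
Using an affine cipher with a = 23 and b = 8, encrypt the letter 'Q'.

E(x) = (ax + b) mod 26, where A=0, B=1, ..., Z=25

Step 1: Convert 'Q' to number: x = 16.
Step 2: E(16) = (23 * 16 + 8) mod 26 = 376 mod 26 = 12.
Step 3: Convert 12 back to letter: M.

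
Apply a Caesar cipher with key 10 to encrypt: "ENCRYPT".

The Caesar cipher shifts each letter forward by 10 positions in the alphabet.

Step 1: For each letter, shift forward by 10 positions (mod 26).
  E (position 4) -> position (4+10) mod 26 = 14 -> O
  N (position 13) -> position (13+10) mod 26 = 23 -> X
  C (position 2) -> position (2+10) mod 26 = 12 -> M
  R (position 17) -> position (17+10) mod 26 = 1 -> B
  Y (position 24) -> position (24+10) mod 26 = 8 -> I
  P (position 15) -> position (15+10) mod 26 = 25 -> Z
  T (position 19) -> position (19+10) mod 26 = 3 -> D
Result: OXMBIZD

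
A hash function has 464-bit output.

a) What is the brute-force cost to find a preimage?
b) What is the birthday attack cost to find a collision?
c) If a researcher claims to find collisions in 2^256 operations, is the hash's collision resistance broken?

Step 1: Preimage resistance requires brute-force of 2^464 operations.
Step 2: Collision resistance (birthday bound) = 2^(464/2) = 2^232.
Step 3: The claimed attack costs 2^256 operations.
Step 4: Since 2^256 >= 2^232, the claimed attack is no faster than the generic birthday attack, so this does not break collision resistance.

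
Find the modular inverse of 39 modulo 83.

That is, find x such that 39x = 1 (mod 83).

Step 1: We need x such that 39 * x = 1 (mod 83).
Step 2: Using the extended Euclidean algorithm or trial:
  39 * 66 = 2574 = 31 * 83 + 1.
Step 3: Since 2574 mod 83 = 1, the inverse is x = 66.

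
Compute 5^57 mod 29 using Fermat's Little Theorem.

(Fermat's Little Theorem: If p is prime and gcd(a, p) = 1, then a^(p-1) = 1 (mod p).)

Step 1: Since 29 is prime, by Fermat's Little Theorem: 5^28 = 1 (mod 29).
Step 2: Reduce exponent: 57 mod 28 = 1.
Step 3: So 5^57 = 5^1 (mod 29).
Step 4: 5^1 mod 29 = 5.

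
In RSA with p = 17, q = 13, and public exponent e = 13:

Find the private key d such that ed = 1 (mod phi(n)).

Step 1: n = 17 * 13 = 221.
Step 2: phi(n) = 16 * 12 = 192.
Step 3: Find d such that 13 * d = 1 (mod 192).
Step 4: d = 13^(-1) mod 192 = 133.
Verification: 13 * 133 = 1729 = 9 * 192 + 1.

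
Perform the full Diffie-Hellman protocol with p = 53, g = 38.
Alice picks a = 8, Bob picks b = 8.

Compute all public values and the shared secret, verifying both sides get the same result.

Step 1: A = g^a mod p = 38^8 mod 53 = 47.
Step 2: B = g^b mod p = 38^8 mod 53 = 47.
Step 3: Alice computes s = B^a mod p = 47^8 mod 53 = 46.
Step 4: Bob computes s = A^b mod p = 47^8 mod 53 = 46.
Both sides agree: shared secret = 46.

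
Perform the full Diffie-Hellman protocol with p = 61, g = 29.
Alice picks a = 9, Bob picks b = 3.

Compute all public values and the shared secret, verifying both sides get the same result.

Step 1: A = g^a mod p = 29^9 mod 61 = 11.
Step 2: B = g^b mod p = 29^3 mod 61 = 50.
Step 3: Alice computes s = B^a mod p = 50^9 mod 61 = 50.
Step 4: Bob computes s = A^b mod p = 11^3 mod 61 = 50.
Both sides agree: shared secret = 50.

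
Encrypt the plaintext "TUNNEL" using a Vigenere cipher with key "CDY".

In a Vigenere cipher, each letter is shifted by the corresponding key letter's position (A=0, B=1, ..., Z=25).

Step 1: Repeat key to match plaintext length:
  Plaintext: TUNNEL
  Key:       CDYCDY
Step 2: Encrypt each letter:
  T(19) + C(2) = (19+2) mod 26 = 21 = V
  U(20) + D(3) = (20+3) mod 26 = 23 = X
  N(13) + Y(24) = (13+24) mod 26 = 11 = L
  N(13) + C(2) = (13+2) mod 26 = 15 = P
  E(4) + D(3) = (4+3) mod 26 = 7 = H
  L(11) + Y(24) = (11+24) mod 26 = 9 = J
Ciphertext: VXLPHJ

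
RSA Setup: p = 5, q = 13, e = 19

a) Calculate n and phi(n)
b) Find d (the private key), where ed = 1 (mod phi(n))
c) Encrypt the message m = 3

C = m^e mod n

Step 1: n = 5 * 13 = 65.
Step 2: phi(n) = (5-1)(13-1) = 4 * 12 = 48.
Step 3: Find d = 19^(-1) mod 48 = 43.
  Verify: 19 * 43 = 817 = 1 (mod 48).
Step 4: C = 3^19 mod 65 = 42.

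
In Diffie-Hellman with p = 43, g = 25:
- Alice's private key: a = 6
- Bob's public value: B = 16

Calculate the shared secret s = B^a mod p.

Step 1: s = B^a mod p = 16^6 mod 43.
  16^1 mod 43 = 16
  16^2 mod 43 = (16 * 16) mod 43 = 41
  16^3 mod 43 = (41 * 16) mod 43 = 11
  16^4 mod 43 = (11 * 16) mod 43 = 4
  16^5 mod 43 = (4 * 16) mod 43 = 21
  16^6 mod 43 = (21 * 16) mod 43 = 35
Result: shared secret = 35.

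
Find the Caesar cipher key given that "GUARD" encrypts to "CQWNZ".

Step 1: Compare first letters: G (position 6) -> C (position 2).
Step 2: Shift = (2 - 6) mod 26 = 22.
The shift value is 22.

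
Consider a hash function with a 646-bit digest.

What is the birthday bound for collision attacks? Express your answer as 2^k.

Step 1: The birthday paradox gives collision probability ~50% after sqrt(2^n) = 2^(n/2) hashes.
Step 2: For 646-bit output: 2^(646/2) = 2^323.
Step 3: Approximately 2^323 hash computations needed.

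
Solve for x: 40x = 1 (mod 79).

Step 1: We need x such that 40 * x = 1 (mod 79).
Step 2: Using the extended Euclidean algorithm or trial:
  40 * 2 = 80 = 1 * 79 + 1.
Step 3: Since 80 mod 79 = 1, the inverse is x = 2.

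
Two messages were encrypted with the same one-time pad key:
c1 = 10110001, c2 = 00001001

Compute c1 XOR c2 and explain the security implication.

Step 1: c1 XOR c2 = (m1 XOR k) XOR (m2 XOR k).
Step 2: By XOR associativity/commutativity: = m1 XOR m2 XOR k XOR k = m1 XOR m2.
Step 3: 10110001 XOR 00001001 = 10111000 = 184.
Step 4: The key cancels out! An attacker learns m1 XOR m2 = 184, revealing the relationship between plaintexts.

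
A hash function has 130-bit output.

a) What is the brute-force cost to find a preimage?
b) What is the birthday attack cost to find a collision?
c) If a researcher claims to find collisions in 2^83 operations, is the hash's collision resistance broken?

Step 1: Preimage resistance requires brute-force of 2^130 operations.
Step 2: Collision resistance (birthday bound) = 2^(130/2) = 2^65.
Step 3: The claimed attack costs 2^83 operations.
Step 4: Since 2^83 >= 2^65, the claimed attack is no faster than the generic birthday attack, so this does not break collision resistance.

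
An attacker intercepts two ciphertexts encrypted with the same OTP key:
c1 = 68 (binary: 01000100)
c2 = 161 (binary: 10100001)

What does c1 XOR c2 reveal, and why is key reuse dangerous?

Step 1: c1 XOR c2 = (m1 XOR k) XOR (m2 XOR k).
Step 2: By XOR associativity/commutativity: = m1 XOR m2 XOR k XOR k = m1 XOR m2.
Step 3: 01000100 XOR 10100001 = 11100101 = 229.
Step 4: The key cancels out! An attacker learns m1 XOR m2 = 229, revealing the relationship between plaintexts.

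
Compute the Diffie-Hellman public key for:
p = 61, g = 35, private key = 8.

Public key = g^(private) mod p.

Step 1: A = g^a mod p = 35^8 mod 61.
  35^1 mod 61 = 35
  35^2 mod 61 = (35 * 35) mod 61 = 5
  35^3 mod 61 = (5 * 35) mod 61 = 53
  35^4 mod 61 = (53 * 35) mod 61 = 25
  35^5 mod 61 = (25 * 35) mod 61 = 21
  35^6 mod 61 = (21 * 35) mod 61 = 3
  35^7 mod 61 = (3 * 35) mod 61 = 44
  35^8 mod 61 = (44 * 35) mod 61 = 15
Result: A = 15.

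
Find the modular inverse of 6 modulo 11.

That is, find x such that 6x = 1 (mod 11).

Step 1: We need x such that 6 * x = 1 (mod 11).
Step 2: Using the extended Euclidean algorithm or trial:
  6 * 2 = 12 = 1 * 11 + 1.
Step 3: Since 12 mod 11 = 1, the inverse is x = 2.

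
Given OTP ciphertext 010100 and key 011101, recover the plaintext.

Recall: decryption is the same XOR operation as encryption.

Step 1: XOR ciphertext with key:
  Ciphertext: 010100
  Key:        011101
  XOR:        001001
Step 2: Plaintext = 001001 = 9 in decimal.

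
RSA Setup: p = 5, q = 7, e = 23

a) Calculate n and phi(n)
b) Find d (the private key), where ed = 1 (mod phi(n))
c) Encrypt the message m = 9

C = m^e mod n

Step 1: n = 5 * 7 = 35.
Step 2: phi(n) = (5-1)(7-1) = 4 * 6 = 24.
Step 3: Find d = 23^(-1) mod 24 = 23.
  Verify: 23 * 23 = 529 = 1 (mod 24).
Step 4: C = 9^23 mod 35 = 4.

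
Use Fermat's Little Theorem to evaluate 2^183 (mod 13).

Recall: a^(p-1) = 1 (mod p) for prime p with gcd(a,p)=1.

Step 1: Since 13 is prime, by Fermat's Little Theorem: 2^12 = 1 (mod 13).
Step 2: Reduce exponent: 183 mod 12 = 3.
Step 3: So 2^183 = 2^3 (mod 13).
Step 4: 2^3 mod 13 = 8.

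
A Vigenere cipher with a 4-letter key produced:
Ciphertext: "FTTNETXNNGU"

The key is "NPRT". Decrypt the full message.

Step 1: Key 'NPRT' has length 4. Extended key: NPRTNPRTNPR
Step 2: Decrypt each position:
  F(5) - N(13) = 18 = S
  T(19) - P(15) = 4 = E
  T(19) - R(17) = 2 = C
  N(13) - T(19) = 20 = U
  E(4) - N(13) = 17 = R
  T(19) - P(15) = 4 = E
  X(23) - R(17) = 6 = G
  N(13) - T(19) = 20 = U
  N(13) - N(13) = 0 = A
  G(6) - P(15) = 17 = R
  U(20) - R(17) = 3 = D
Plaintext: SECUREGUARD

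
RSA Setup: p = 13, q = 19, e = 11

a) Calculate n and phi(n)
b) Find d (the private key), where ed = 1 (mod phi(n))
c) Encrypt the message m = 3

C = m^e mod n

Step 1: n = 13 * 19 = 247.
Step 2: phi(n) = (13-1)(19-1) = 12 * 18 = 216.
Step 3: Find d = 11^(-1) mod 216 = 59.
  Verify: 11 * 59 = 649 = 1 (mod 216).
Step 4: C = 3^11 mod 247 = 48.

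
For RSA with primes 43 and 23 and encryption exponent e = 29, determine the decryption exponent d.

Step 1: n = 43 * 23 = 989.
Step 2: phi(n) = 42 * 22 = 924.
Step 3: Find d such that 29 * d = 1 (mod 924).
Step 4: d = 29^(-1) mod 924 = 701.
Verification: 29 * 701 = 20329 = 22 * 924 + 1.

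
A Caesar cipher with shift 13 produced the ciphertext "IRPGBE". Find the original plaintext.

Step 1: Reverse the shift by subtracting 13 from each letter position.
  I (position 8) -> position (8-13) mod 26 = 21 -> V
  R (position 17) -> position (17-13) mod 26 = 4 -> E
  P (position 15) -> position (15-13) mod 26 = 2 -> C
  G (position 6) -> position (6-13) mod 26 = 19 -> T
  B (position 1) -> position (1-13) mod 26 = 14 -> O
  E (position 4) -> position (4-13) mod 26 = 17 -> R
Decrypted message: VECTOR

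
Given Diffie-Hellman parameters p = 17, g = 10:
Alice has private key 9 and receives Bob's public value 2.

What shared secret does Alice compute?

Step 1: s = B^a mod p = 2^9 mod 17.
  2^1 mod 17 = 2
  2^2 mod 17 = (2 * 2) mod 17 = 4
  2^3 mod 17 = (4 * 2) mod 17 = 8
  2^4 mod 17 = (8 * 2) mod 17 = 16
  2^5 mod 17 = (16 * 2) mod 17 = 15
  2^6 mod 17 = (15 * 2) mod 17 = 13
  2^7 mod 17 = (13 * 2) mod 17 = 9
  2^8 mod 17 = (9 * 2) mod 17 = 1
  2^9 mod 17 = (1 * 2) mod 17 = 2
Result: shared secret = 2.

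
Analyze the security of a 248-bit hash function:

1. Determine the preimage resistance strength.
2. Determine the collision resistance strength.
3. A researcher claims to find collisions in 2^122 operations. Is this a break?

Step 1: Preimage resistance requires brute-force of 2^248 operations.
Step 2: Collision resistance (birthday bound) = 2^(248/2) = 2^124.
Step 3: The claimed attack costs 2^122 operations.
Step 4: Since 2^122 < 2^124, the claimed attack beats the generic birthday bound, so collision resistance is broken.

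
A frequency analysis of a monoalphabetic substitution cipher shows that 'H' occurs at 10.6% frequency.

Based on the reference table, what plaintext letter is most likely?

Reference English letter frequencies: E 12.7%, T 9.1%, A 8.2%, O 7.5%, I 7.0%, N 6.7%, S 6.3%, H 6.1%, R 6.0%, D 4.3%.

Step 1: The observed frequency is 10.6%.
Step 2: Compare with English frequencies:
  E: 12.7% (difference: 2.1%)
  T: 9.1% (difference: 1.5%) <-- closest
  A: 8.2% (difference: 2.4%)
  O: 7.5% (difference: 3.1%)
  I: 7.0% (difference: 3.6%)
  N: 6.7% (difference: 3.9%)
  S: 6.3% (difference: 4.3%)
  H: 6.1% (difference: 4.5%)
  R: 6.0% (difference: 4.6%)
  D: 4.3% (difference: 6.3%)
Step 3: 'H' most likely represents 'T' (frequency 9.1%).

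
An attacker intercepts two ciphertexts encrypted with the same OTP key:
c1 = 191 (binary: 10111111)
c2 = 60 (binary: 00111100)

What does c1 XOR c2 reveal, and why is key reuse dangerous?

Step 1: c1 XOR c2 = (m1 XOR k) XOR (m2 XOR k).
Step 2: By XOR associativity/commutativity: = m1 XOR m2 XOR k XOR k = m1 XOR m2.
Step 3: 10111111 XOR 00111100 = 10000011 = 131.
Step 4: The key cancels out! An attacker learns m1 XOR m2 = 131, revealing the relationship between plaintexts.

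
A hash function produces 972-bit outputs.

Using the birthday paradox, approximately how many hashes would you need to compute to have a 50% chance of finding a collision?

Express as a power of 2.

Step 1: The birthday paradox gives collision probability ~50% after sqrt(2^n) = 2^(n/2) hashes.
Step 2: For 972-bit output: 2^(972/2) = 2^486.
Step 3: Approximately 2^486 hash computations needed.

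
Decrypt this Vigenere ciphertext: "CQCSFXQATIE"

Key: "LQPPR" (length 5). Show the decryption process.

Step 1: Key 'LQPPR' has length 5. Extended key: LQPPRLQPPRL
Step 2: Decrypt each position:
  C(2) - L(11) = 17 = R
  Q(16) - Q(16) = 0 = A
  C(2) - P(15) = 13 = N
  S(18) - P(15) = 3 = D
  F(5) - R(17) = 14 = O
  X(23) - L(11) = 12 = M
  Q(16) - Q(16) = 0 = A
  A(0) - P(15) = 11 = L
  T(19) - P(15) = 4 = E
  I(8) - R(17) = 17 = R
  E(4) - L(11) = 19 = T
Plaintext: RANDOMALERT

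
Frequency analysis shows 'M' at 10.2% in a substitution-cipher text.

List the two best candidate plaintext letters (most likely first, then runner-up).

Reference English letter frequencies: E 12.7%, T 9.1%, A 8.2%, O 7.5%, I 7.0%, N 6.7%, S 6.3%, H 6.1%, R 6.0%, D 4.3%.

Step 1: Observed frequency of 'M' is 10.2%.
Step 2: Compute distances to each reference frequency and sort:
  T (9.1%): difference = 1.1% <-- BEST
  A (8.2%): difference = 2.0% <-- RUNNER-UP
  E (12.7%): difference = 2.5%
  O (7.5%): difference = 2.7%
  I (7.0%): difference = 3.2%
Step 3: Most likely is 'T' (9.1%, diff 1.1%); second most likely is 'A' (8.2%, diff 2.0%).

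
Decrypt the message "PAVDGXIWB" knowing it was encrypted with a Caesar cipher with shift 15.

Step 1: Reverse the shift by subtracting 15 from each letter position.
  P (position 15) -> position (15-15) mod 26 = 0 -> A
  A (position 0) -> position (0-15) mod 26 = 11 -> L
  V (position 21) -> position (21-15) mod 26 = 6 -> G
  D (position 3) -> position (3-15) mod 26 = 14 -> O
  G (position 6) -> position (6-15) mod 26 = 17 -> R
  X (position 23) -> position (23-15) mod 26 = 8 -> I
  I (position 8) -> position (8-15) mod 26 = 19 -> T
  W (position 22) -> position (22-15) mod 26 = 7 -> H
  B (position 1) -> position (1-15) mod 26 = 12 -> M
Decrypted message: ALGORITHM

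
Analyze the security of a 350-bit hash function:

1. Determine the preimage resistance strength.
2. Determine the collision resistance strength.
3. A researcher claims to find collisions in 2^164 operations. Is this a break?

Step 1: Preimage resistance requires brute-force of 2^350 operations.
Step 2: Collision resistance (birthday bound) = 2^(350/2) = 2^175.
Step 3: The claimed attack costs 2^164 operations.
Step 4: Since 2^164 < 2^175, the claimed attack beats the generic birthday bound, so collision resistance is broken.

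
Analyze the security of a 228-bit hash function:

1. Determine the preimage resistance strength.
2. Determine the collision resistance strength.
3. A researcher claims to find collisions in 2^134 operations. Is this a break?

Step 1: Preimage resistance requires brute-force of 2^228 operations.
Step 2: Collision resistance (birthday bound) = 2^(228/2) = 2^114.
Step 3: The claimed attack costs 2^134 operations.
Step 4: Since 2^134 >= 2^114, the claimed attack is no faster than the generic birthday attack, so this does not break collision resistance.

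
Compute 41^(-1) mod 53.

Step 1: We need x such that 41 * x = 1 (mod 53).
Step 2: Using the extended Euclidean algorithm or trial:
  41 * 22 = 902 = 17 * 53 + 1.
Step 3: Since 902 mod 53 = 1, the inverse is x = 22.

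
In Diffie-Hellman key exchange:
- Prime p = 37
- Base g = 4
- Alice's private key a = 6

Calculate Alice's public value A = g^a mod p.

Step 1: A = g^a mod p = 4^6 mod 37.
  4^1 mod 37 = 4
  4^2 mod 37 = (4 * 4) mod 37 = 16
  4^3 mod 37 = (16 * 4) mod 37 = 27
  4^4 mod 37 = (27 * 4) mod 37 = 34
  4^5 mod 37 = (34 * 4) mod 37 = 25
  4^6 mod 37 = (25 * 4) mod 37 = 26
Result: A = 26.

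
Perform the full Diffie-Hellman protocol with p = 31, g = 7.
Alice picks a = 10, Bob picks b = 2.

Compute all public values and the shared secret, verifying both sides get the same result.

Step 1: A = g^a mod p = 7^10 mod 31 = 25.
Step 2: B = g^b mod p = 7^2 mod 31 = 18.
Step 3: Alice computes s = B^a mod p = 18^10 mod 31 = 5.
Step 4: Bob computes s = A^b mod p = 25^2 mod 31 = 5.
Both sides agree: shared secret = 5.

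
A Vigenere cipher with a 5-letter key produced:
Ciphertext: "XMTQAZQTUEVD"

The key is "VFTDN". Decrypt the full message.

Step 1: Key 'VFTDN' has length 5. Extended key: VFTDNVFTDNVF
Step 2: Decrypt each position:
  X(23) - V(21) = 2 = C
  M(12) - F(5) = 7 = H
  T(19) - T(19) = 0 = A
  Q(16) - D(3) = 13 = N
  A(0) - N(13) = 13 = N
  Z(25) - V(21) = 4 = E
  Q(16) - F(5) = 11 = L
  T(19) - T(19) = 0 = A
  U(20) - D(3) = 17 = R
  E(4) - N(13) = 17 = R
  V(21) - V(21) = 0 = A
  D(3) - F(5) = 24 = Y
Plaintext: CHANNELARRAY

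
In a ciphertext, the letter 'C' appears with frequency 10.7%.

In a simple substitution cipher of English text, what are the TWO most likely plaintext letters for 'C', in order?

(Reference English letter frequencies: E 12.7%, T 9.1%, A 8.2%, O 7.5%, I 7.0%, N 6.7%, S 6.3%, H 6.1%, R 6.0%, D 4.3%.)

Step 1: Observed frequency of 'C' is 10.7%.
Step 2: Compute distances to each reference frequency and sort:
  T (9.1%): difference = 1.6% <-- BEST
  E (12.7%): difference = 2.0% <-- RUNNER-UP
  A (8.2%): difference = 2.5%
  O (7.5%): difference = 3.2%
  I (7.0%): difference = 3.7%
Step 3: Most likely is 'T' (9.1%, diff 1.6%); second most likely is 'E' (12.7%, diff 2.0%).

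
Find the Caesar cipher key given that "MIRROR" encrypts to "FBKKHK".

Step 1: Compare first letters: M (position 12) -> F (position 5).
Step 2: Shift = (5 - 12) mod 26 = 19.
The shift value is 19.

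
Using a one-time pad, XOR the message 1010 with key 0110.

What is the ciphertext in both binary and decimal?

Step 1: Write out the XOR operation bit by bit:
  Message: 1010
  Key:     0110
  XOR:     1100
Step 2: Convert to decimal: 1100 = 12.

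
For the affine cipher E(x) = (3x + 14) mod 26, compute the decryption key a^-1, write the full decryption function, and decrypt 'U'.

Step 1: Find a^-1, the modular inverse of 3 mod 26.
Step 2: We need 3 * a^-1 = 1 (mod 26).
Step 3: 3 * 9 = 27 = 1 * 26 + 1, so a^-1 = 9.
Step 4: D(y) = 9(y - 14) mod 26.
Step 5: Apply to 'U' (y = 20): D(20) = 9 * (20 - 14) mod 26 = 9 * 6 mod 26 = 2 -> 'C'.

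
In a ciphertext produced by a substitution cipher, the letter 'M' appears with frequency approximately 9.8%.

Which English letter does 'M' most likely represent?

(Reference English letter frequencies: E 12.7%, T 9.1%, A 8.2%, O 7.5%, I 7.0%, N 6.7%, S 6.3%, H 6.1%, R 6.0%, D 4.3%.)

Step 1: The observed frequency is 9.8%.
Step 2: Compare with English frequencies:
  E: 12.7% (difference: 2.9%)
  T: 9.1% (difference: 0.7%) <-- closest
  A: 8.2% (difference: 1.6%)
  O: 7.5% (difference: 2.3%)
  I: 7.0% (difference: 2.8%)
  N: 6.7% (difference: 3.1%)
  S: 6.3% (difference: 3.5%)
  H: 6.1% (difference: 3.7%)
  R: 6.0% (difference: 3.8%)
  D: 4.3% (difference: 5.5%)
Step 3: 'M' most likely represents 'T' (frequency 9.1%).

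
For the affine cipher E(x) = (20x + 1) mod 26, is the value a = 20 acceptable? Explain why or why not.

Step 1: Compute gcd(20, 26).
Step 2: gcd(20, 26) = 2.
Since gcd = 2 != 1, 20 shares a common factor with 26, so it cannot be used.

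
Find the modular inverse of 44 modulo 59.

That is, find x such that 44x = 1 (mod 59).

Step 1: We need x such that 44 * x = 1 (mod 59).
Step 2: Using the extended Euclidean algorithm or trial:
  44 * 55 = 2420 = 41 * 59 + 1.
Step 3: Since 2420 mod 59 = 1, the inverse is x = 55.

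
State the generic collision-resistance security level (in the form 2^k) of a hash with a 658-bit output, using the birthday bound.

Step 1: The birthday paradox gives collision probability ~50% after sqrt(2^n) = 2^(n/2) hashes.
Step 2: For 658-bit output: 2^(658/2) = 2^329.
Step 3: Approximately 2^329 hash computations needed.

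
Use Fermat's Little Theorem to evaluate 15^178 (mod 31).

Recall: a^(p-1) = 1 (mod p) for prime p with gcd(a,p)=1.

Step 1: Since 31 is prime, by Fermat's Little Theorem: 15^30 = 1 (mod 31).
Step 2: Reduce exponent: 178 mod 30 = 28.
Step 3: So 15^178 = 15^28 (mod 31).
Step 4: 15^28 mod 31 = 4.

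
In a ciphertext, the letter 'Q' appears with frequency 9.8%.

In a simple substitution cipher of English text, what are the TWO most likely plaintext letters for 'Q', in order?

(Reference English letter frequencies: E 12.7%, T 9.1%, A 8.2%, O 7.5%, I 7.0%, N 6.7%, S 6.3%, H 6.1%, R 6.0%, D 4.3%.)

Step 1: Observed frequency of 'Q' is 9.8%.
Step 2: Compute distances to each reference frequency and sort:
  T (9.1%): difference = 0.7% <-- BEST
  A (8.2%): difference = 1.6% <-- RUNNER-UP
  O (7.5%): difference = 2.3%
  I (7.0%): difference = 2.8%
  E (12.7%): difference = 2.9%
Step 3: Most likely is 'T' (9.1%, diff 0.7%); second most likely is 'A' (8.2%, diff 1.6%).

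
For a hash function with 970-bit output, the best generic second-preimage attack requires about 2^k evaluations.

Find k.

Step 1: The hash has a 970-bit output.
Step 2: Second-preimage resistance means: given a specific input x, it should be infeasible to find a different y with h(y) = h(x).
With a 970-bit output, a generic search for a second preimage costs about 2^970 evaluations (each trial matches the fixed target with probability 2^-970).
Step 3: Security level = 970 bits.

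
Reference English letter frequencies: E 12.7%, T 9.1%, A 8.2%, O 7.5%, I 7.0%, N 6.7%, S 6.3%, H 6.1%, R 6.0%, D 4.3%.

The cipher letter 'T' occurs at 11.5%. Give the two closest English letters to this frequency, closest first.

Step 1: Observed frequency of 'T' is 11.5%.
Step 2: Compute distances to each reference frequency and sort:
  E (12.7%): difference = 1.2% <-- BEST
  T (9.1%): difference = 2.4% <-- RUNNER-UP
  A (8.2%): difference = 3.3%
  O (7.5%): difference = 4.0%
  I (7.0%): difference = 4.5%
Step 3: Most likely is 'E' (12.7%, diff 1.2%); second most likely is 'T' (9.1%, diff 2.4%).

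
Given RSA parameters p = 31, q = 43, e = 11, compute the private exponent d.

Step 1: n = 31 * 43 = 1333.
Step 2: phi(n) = 30 * 42 = 1260.
Step 3: Find d such that 11 * d = 1 (mod 1260).
Step 4: d = 11^(-1) mod 1260 = 1031.
Verification: 11 * 1031 = 11341 = 9 * 1260 + 1.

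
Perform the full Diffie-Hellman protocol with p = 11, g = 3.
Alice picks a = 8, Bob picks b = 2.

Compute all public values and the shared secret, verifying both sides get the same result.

Step 1: A = g^a mod p = 3^8 mod 11 = 5.
Step 2: B = g^b mod p = 3^2 mod 11 = 9.
Step 3: Alice computes s = B^a mod p = 9^8 mod 11 = 3.
Step 4: Bob computes s = A^b mod p = 5^2 mod 11 = 3.
Both sides agree: shared secret = 3.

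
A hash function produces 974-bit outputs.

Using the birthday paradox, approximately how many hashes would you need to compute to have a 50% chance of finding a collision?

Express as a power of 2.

Step 1: The birthday paradox gives collision probability ~50% after sqrt(2^n) = 2^(n/2) hashes.
Step 2: For 974-bit output: 2^(974/2) = 2^487.
Step 3: Approximately 2^487 hash computations needed.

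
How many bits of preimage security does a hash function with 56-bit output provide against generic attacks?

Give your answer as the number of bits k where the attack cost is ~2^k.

Step 1: The hash has a 56-bit output.
Step 2: Preimage resistance means: given a digest h(x), it should be infeasible to find any input that hashes to it.
With a 56-bit output there are 2^56 possible digests, so a generic brute-force preimage search costs about 2^56 evaluations.
Step 3: Security level = 56 bits.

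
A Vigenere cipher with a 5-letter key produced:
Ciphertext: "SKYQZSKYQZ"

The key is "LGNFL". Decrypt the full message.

Step 1: Key 'LGNFL' has length 5. Extended key: LGNFLLGNFL
Step 2: Decrypt each position:
  S(18) - L(11) = 7 = H
  K(10) - G(6) = 4 = E
  Y(24) - N(13) = 11 = L
  Q(16) - F(5) = 11 = L
  Z(25) - L(11) = 14 = O
  S(18) - L(11) = 7 = H
  K(10) - G(6) = 4 = E
  Y(24) - N(13) = 11 = L
  Q(16) - F(5) = 11 = L
  Z(25) - L(11) = 14 = O
Plaintext: HELLOHELLO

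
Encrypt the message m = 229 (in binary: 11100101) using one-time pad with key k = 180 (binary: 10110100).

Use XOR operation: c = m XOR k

Step 1: Write out the XOR operation bit by bit:
  Message: 11100101
  Key:     10110100
  XOR:     01010001
Step 2: Convert to decimal: 01010001 = 81.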